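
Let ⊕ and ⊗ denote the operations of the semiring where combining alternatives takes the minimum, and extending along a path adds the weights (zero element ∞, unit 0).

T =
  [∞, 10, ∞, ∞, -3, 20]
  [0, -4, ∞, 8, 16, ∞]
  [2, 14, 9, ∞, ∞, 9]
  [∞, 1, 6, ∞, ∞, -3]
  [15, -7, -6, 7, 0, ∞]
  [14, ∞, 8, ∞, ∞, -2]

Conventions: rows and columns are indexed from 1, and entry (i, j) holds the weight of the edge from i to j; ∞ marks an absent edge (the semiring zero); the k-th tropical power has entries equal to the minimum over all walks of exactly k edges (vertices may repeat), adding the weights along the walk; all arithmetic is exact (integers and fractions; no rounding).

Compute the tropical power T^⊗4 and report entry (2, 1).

T^⊗2:
  [10, -10, -9, 4, -3, 18]
  [-4, -8, 10, 4, -3, 5]
  [11, 10, 17, 22, -1, 7]
  [1, -3, 5, 9, 17, -5]
  [-7, -11, -6, 1, 0, 3]
  [10, 22, 6, ∞, 11, -4]
T^⊗3:
  [-10, -14, -9, -2, -3, 0]
  [-8, -12, -9, 0, -7, 1]
  [10, -8, -7, 6, -1, 5]
  [-3, -7, 3, 5, -2, -7]
  [-11, -15, -6, -3, -10, -2]
  [8, 4, 4, 18, 7, -6]
T^⊗4:
  [-14, -18, -9, -6, -13, -5]
  [-12, -16, -13, -4, -11, -3]
  [-8, -12, -7, 0, -1, 2]
  [-7, -11, -8, 1, -6, -9]
  [-15, -19, -16, -7, -14, -6]
  [4, 0, 1, 12, 5, -8]
Key observation: the optimum is the walk 2->2->2->2->1, with weight (-4) + (-4) + (-4) + 0 = -12.
Optimal value attained by: walk 2->2->2->2->1.
Answer: (T^⊗4)[2][1] = -12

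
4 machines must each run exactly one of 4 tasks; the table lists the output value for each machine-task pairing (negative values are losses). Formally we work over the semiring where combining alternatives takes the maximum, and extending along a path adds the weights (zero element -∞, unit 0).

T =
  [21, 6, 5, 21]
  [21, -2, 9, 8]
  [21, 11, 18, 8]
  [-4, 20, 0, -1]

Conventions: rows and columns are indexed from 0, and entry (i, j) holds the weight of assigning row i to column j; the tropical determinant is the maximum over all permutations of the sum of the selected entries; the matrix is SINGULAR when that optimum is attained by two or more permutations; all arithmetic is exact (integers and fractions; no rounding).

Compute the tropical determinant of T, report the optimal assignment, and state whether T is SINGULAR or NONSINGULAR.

σ = (0, 1, 2, 3): 21 + (-2) + 18 + (-1) = 36
σ = (0, 1, 3, 2): 21 + (-2) + 8 + 0 = 27
σ = (0, 2, 1, 3): 21 + 9 + 11 + (-1) = 40
σ = (0, 2, 3, 1): 21 + 9 + 8 + 20 = 58
σ = (0, 3, 1, 2): 21 + 8 + 11 + 0 = 40
σ = (0, 3, 2, 1): 21 + 8 + 18 + 20 = 67
σ = (1, 0, 2, 3): 6 + 21 + 18 + (-1) = 44
σ = (1, 0, 3, 2): 6 + 21 + 8 + 0 = 35
σ = (1, 2, 0, 3): 6 + 9 + 21 + (-1) = 35
σ = (1, 2, 3, 0): 6 + 9 + 8 + (-4) = 19
σ = (1, 3, 0, 2): 6 + 8 + 21 + 0 = 35
σ = (1, 3, 2, 0): 6 + 8 + 18 + (-4) = 28
σ = (2, 0, 1, 3): 5 + 21 + 11 + (-1) = 36
σ = (2, 0, 3, 1): 5 + 21 + 8 + 20 = 54
σ = (2, 1, 0, 3): 5 + (-2) + 21 + (-1) = 23
σ = (2, 1, 3, 0): 5 + (-2) + 8 + (-4) = 7
σ = (2, 3, 0, 1): 5 + 8 + 21 + 20 = 54
σ = (2, 3, 1, 0): 5 + 8 + 11 + (-4) = 20
σ = (3, 0, 1, 2): 21 + 21 + 11 + 0 = 53
σ = (3, 0, 2, 1): 21 + 21 + 18 + 20 = 80
σ = (3, 1, 0, 2): 21 + (-2) + 21 + 0 = 40
σ = (3, 1, 2, 0): 21 + (-2) + 18 + (-4) = 33
σ = (3, 2, 0, 1): 21 + 9 + 21 + 20 = 71
σ = (3, 2, 1, 0): 21 + 9 + 11 + (-4) = 37
Optimal value attained by: σ = (3, 0, 2, 1).
Answer: det⊕(T) = 80; verdict: NONSINGULAR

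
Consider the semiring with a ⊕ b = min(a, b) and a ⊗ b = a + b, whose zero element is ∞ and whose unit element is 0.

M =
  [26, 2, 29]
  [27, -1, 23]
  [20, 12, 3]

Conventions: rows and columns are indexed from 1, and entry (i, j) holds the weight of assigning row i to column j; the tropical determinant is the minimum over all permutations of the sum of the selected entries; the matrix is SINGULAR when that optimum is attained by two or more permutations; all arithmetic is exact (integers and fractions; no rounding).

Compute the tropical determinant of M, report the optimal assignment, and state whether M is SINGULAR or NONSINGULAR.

σ = (1, 2, 3): 26 + (-1) + 3 = 28
σ = (1, 3, 2): 26 + 23 + 12 = 61
σ = (2, 1, 3): 2 + 27 + 3 = 32
σ = (2, 3, 1): 2 + 23 + 20 = 45
σ = (3, 1, 2): 29 + 27 + 12 = 68
σ = (3, 2, 1): 29 + (-1) + 20 = 48
Optimal value attained by: σ = (1, 2, 3).
Answer: det⊕(M) = 28; verdict: NONSINGULAR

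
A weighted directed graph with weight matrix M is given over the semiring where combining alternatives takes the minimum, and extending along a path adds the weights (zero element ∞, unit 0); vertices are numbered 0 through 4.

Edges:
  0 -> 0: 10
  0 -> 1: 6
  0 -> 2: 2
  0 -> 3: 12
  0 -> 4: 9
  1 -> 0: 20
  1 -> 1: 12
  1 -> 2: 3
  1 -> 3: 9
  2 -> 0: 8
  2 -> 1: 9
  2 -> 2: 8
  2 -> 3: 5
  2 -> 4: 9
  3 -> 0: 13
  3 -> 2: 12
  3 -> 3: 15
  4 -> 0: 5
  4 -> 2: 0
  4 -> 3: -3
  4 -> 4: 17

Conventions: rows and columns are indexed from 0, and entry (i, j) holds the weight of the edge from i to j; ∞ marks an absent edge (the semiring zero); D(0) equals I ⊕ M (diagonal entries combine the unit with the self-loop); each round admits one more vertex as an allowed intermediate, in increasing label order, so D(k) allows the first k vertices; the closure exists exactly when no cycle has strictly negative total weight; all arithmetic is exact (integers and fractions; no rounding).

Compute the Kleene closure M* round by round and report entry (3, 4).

D(0):
  [0, 6, 2, 12, 9]
  [20, 0, 3, 9, ∞]
  [8, 9, 0, 5, 9]
  [13, ∞, 12, 0, ∞]
  [5, ∞, 0, -3, 0]
D(1):
  [0, 6, 2, 12, 9]
  [20, 0, 3, 9, 29]
  [8, 9, 0, 5, 9]
  [13, 19, 12, 0, 22]
  [5, 11, 0, -3, 0]
D(2):
  [0, 6, 2, 12, 9]
  [20, 0, 3, 9, 29]
  [8, 9, 0, 5, 9]
  [13, 19, 12, 0, 22]
  [5, 11, 0, -3, 0]
D(3):
  [0, 6, 2, 7, 9]
  [11, 0, 3, 8, 12]
  [8, 9, 0, 5, 9]
  [13, 19, 12, 0, 21]
  [5, 9, 0, -3, 0]
D(4):
  [0, 6, 2, 7, 9]
  [11, 0, 3, 8, 12]
  [8, 9, 0, 5, 9]
  [13, 19, 12, 0, 21]
  [5, 9, 0, -3, 0]
D(5):
  [0, 6, 2, 6, 9]
  [11, 0, 3, 8, 12]
  [8, 9, 0, 5, 9]
  [13, 19, 12, 0, 21]
  [5, 9, 0, -3, 0]
Answer: M*[3][4] = 21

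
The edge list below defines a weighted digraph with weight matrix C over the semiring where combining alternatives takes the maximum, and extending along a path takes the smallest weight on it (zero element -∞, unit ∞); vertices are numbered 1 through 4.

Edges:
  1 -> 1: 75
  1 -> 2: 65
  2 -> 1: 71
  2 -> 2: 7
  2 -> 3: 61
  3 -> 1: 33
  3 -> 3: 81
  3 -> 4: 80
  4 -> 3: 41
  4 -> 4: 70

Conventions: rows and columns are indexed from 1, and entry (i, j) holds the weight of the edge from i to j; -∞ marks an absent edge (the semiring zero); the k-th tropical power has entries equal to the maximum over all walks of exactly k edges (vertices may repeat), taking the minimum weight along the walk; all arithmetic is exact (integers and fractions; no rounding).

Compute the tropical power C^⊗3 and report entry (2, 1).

C^⊗2:
  [75, 65, 61, -∞]
  [71, 65, 61, 61]
  [33, 33, 81, 80]
  [33, -∞, 41, 70]
C^⊗3:
  [75, 65, 61, 61]
  [71, 65, 61, 61]
  [33, 33, 81, 80]
  [33, 33, 41, 70]
Key observation: the optimum is the walk 2->1->1->1, with weight 71 min 75 min 75 = 71.
Optimal value attained by: walk 2->1->1->1.
Answer: (C^⊗3)[2][1] = 71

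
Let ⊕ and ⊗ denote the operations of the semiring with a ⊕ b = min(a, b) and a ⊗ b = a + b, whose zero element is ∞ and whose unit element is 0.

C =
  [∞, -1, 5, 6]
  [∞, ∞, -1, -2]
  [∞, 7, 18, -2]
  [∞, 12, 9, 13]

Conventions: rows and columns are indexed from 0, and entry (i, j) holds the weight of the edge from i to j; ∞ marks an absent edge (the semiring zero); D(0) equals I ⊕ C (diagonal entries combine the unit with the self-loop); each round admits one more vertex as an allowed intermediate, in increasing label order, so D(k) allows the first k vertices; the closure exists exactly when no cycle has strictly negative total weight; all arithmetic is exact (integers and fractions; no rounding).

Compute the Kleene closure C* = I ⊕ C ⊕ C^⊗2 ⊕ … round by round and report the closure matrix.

D(0):
  [0, -1, 5, 6]
  [∞, 0, -1, -2]
  [∞, 7, 0, -2]
  [∞, 12, 9, 0]
D(1):
  [0, -1, 5, 6]
  [∞, 0, -1, -2]
  [∞, 7, 0, -2]
  [∞, 12, 9, 0]
D(2):
  [0, -1, -2, -3]
  [∞, 0, -1, -2]
  [∞, 7, 0, -2]
  [∞, 12, 9, 0]
D(3):
  [0, -1, -2, -4]
  [∞, 0, -1, -3]
  [∞, 7, 0, -2]
  [∞, 12, 9, 0]
D(4):
  [0, -1, -2, -4]
  [∞, 0, -1, -3]
  [∞, 7, 0, -2]
  [∞, 12, 9, 0]
Answer: C* = [[0, -1, -2, -4], [∞, 0, -1, -3], [∞, 7, 0, -2], [∞, 12, 9, 0]]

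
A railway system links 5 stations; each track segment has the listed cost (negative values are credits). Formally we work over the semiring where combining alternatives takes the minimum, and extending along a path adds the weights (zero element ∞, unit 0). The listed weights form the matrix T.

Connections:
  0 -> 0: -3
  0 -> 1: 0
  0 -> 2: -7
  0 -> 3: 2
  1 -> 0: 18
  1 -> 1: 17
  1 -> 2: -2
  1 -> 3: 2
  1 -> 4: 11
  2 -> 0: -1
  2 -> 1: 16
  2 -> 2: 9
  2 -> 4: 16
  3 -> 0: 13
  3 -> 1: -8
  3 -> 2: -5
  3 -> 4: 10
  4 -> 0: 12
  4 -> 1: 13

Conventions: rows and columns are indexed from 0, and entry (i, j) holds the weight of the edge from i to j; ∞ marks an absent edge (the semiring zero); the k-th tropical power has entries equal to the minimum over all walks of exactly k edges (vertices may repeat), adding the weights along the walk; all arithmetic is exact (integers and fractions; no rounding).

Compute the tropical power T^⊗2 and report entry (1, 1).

T^⊗2:
  [-8, -6, -10, -1, 9]
  [-3, -6, -3, 19, 12]
  [-4, -1, -8, 1, 25]
  [-6, 9, -10, -6, 3]
  [9, 12, 5, 14, 24]
Key observation: the optimum is the walk 1->3->1, with weight 2 + (-8) = -6.
Optimal value attained by: walk 1->3->1.
Answer: (T^⊗2)[1][1] = -6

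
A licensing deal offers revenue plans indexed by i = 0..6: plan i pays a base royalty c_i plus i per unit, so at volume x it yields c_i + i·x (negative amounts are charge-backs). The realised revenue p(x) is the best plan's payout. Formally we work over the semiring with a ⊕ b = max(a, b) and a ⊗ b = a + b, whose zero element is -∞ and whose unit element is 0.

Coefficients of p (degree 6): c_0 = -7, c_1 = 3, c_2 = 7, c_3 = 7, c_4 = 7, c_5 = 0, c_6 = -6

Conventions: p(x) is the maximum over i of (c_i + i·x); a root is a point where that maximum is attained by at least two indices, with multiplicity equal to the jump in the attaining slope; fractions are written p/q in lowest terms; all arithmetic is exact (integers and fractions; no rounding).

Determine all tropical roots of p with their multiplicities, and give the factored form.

hull edge (i=0, c=-7) to (i=1, c=3): slope 10, span 1
hull edge (i=1, c=3) to (i=2, c=7): slope 4, span 1
hull edge (i=2, c=7) to (i=4, c=7): slope 0, span 2
hull edge (i=4, c=7) to (i=6, c=-6): slope -13/2, span 2
Factored form: p(x) = -6 ⊗ (x ⊕ (-10)) ⊗ (x ⊕ (-4)) ⊗ (x ⊕ 0) ⊗ (x ⊕ 0) ⊗ (x ⊕ 13/2) ⊗ (x ⊕ 13/2)
Answer: roots = -10 (mult 1), -4 (mult 1), 0 (mult 2), 13/2 (mult 2)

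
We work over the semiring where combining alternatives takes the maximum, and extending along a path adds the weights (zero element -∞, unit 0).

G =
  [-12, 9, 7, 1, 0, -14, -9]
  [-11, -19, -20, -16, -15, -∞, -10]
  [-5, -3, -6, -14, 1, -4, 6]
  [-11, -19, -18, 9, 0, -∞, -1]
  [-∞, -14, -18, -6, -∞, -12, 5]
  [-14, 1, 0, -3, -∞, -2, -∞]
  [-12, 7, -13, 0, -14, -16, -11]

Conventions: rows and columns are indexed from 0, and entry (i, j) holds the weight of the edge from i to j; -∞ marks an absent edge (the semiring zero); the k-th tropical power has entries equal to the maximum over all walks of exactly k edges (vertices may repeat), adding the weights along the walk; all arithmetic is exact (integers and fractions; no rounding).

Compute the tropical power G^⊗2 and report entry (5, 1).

G^⊗2:
  [2, 4, 1, 10, 8, 3, 13]
  [-22, -2, -4, -7, -11, -24, -10]
  [-6, 13, 2, 6, -5, -6, 6]
  [-2, 6, -4, 18, 9, -12, 8]
  [-7, 12, -8, 5, -6, -11, -6]
  [-5, -1, -2, 6, 1, -4, 6]
  [-4, -3, -5, 9, 0, -17, -1]
Key observation: the optimum is the walk 5->5->1, with weight (-2) + 1 = -1.
Optimal value attained by: walk 5->5->1.
Answer: (G^⊗2)[5][1] = -1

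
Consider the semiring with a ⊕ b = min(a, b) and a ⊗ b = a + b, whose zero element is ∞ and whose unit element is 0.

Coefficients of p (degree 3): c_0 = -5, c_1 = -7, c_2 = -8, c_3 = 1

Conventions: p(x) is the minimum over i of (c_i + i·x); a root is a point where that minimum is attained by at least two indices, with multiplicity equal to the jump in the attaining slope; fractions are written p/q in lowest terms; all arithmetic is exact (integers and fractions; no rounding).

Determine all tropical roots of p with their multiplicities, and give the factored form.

hull edge (i=0, c=-5) to (i=1, c=-7): slope -2, span 1
hull edge (i=1, c=-7) to (i=2, c=-8): slope -1, span 1
hull edge (i=2, c=-8) to (i=3, c=1): slope 9, span 1
Factored form: p(x) = 1 ⊗ (x ⊕ (-9)) ⊗ (x ⊕ 1) ⊗ (x ⊕ 2)
Answer: roots = -9 (mult 1), 1 (mult 1), 2 (mult 1)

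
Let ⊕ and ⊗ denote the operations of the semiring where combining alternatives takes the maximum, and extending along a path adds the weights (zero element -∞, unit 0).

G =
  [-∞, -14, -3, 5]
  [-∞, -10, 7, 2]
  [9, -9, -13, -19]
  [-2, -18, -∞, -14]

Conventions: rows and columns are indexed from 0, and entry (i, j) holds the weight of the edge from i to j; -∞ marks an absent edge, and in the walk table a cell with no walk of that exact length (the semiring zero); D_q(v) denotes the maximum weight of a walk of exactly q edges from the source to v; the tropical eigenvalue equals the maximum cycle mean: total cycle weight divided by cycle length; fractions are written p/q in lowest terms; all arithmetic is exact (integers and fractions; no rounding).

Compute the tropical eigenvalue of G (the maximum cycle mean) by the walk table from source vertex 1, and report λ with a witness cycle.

q=0: [-∞, 0, -∞, -∞]
q=1: [-∞, -10, 7, 2]
q=2: [16, -2, -3, -8]
q=3: [6, 2, 13, 21]
q=4: [22, 4, 9, 11]
Optimal cycle mean attained by: cycle 0->2->0, total (-3) + 9, length 2.
Answer: λ = 3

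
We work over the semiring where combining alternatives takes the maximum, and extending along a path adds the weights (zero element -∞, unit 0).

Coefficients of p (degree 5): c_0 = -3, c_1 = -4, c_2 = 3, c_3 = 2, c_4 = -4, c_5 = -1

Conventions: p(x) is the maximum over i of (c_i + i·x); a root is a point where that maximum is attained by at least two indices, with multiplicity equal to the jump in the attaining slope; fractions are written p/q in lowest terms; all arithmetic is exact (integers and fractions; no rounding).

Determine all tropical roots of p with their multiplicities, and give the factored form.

hull edge (i=0, c=-3) to (i=2, c=3): slope 3, span 2
hull edge (i=2, c=3) to (i=3, c=2): slope -1, span 1
hull edge (i=3, c=2) to (i=5, c=-1): slope -3/2, span 2
Factored form: p(x) = -1 ⊗ (x ⊕ (-3)) ⊗ (x ⊕ (-3)) ⊗ (x ⊕ 1) ⊗ (x ⊕ 3/2) ⊗ (x ⊕ 3/2)
Answer: roots = -3 (mult 2), 1 (mult 1), 3/2 (mult 2)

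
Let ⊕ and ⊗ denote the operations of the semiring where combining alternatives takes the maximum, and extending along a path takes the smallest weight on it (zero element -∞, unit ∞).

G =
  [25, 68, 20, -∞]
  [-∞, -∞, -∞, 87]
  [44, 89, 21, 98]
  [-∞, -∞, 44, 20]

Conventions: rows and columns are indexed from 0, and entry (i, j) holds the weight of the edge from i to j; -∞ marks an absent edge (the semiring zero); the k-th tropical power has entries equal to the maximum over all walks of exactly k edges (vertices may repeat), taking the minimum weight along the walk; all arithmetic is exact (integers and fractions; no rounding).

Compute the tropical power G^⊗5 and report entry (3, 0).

G^⊗2:
  [25, 25, 20, 68]
  [-∞, -∞, 44, 20]
  [25, 44, 44, 87]
  [44, 44, 21, 44]
G^⊗3:
  [25, 25, 44, 25]
  [44, 44, 21, 44]
  [44, 44, 44, 44]
  [25, 44, 44, 44]
G^⊗4:
  [44, 44, 25, 44]
  [25, 44, 44, 44]
  [44, 44, 44, 44]
  [44, 44, 44, 44]
G^⊗5:
  [25, 44, 44, 44]
  [44, 44, 44, 44]
  [44, 44, 44, 44]
  [44, 44, 44, 44]
Key observation: the optimum is the walk 3->2->1->3->2->0, with weight 44 min 89 min 87 min 44 min 44 = 44.
Optimal value attained by: walk 3->2->1->3->2->0.
Answer: (G^⊗5)[3][0] = 44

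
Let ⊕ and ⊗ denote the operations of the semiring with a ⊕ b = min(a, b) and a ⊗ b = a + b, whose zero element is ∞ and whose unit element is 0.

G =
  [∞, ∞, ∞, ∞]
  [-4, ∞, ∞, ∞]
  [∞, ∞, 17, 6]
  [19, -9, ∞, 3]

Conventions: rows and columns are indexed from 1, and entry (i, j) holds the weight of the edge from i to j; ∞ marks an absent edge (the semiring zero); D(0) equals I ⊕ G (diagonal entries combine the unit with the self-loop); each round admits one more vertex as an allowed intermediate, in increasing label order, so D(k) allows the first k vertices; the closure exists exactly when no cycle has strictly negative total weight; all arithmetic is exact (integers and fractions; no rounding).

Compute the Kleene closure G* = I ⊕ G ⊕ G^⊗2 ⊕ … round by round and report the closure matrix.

D(0):
  [0, ∞, ∞, ∞]
  [-4, 0, ∞, ∞]
  [∞, ∞, 0, 6]
  [19, -9, ∞, 0]
D(1):
  [0, ∞, ∞, ∞]
  [-4, 0, ∞, ∞]
  [∞, ∞, 0, 6]
  [19, -9, ∞, 0]
D(2):
  [0, ∞, ∞, ∞]
  [-4, 0, ∞, ∞]
  [∞, ∞, 0, 6]
  [-13, -9, ∞, 0]
D(3):
  [0, ∞, ∞, ∞]
  [-4, 0, ∞, ∞]
  [∞, ∞, 0, 6]
  [-13, -9, ∞, 0]
D(4):
  [0, ∞, ∞, ∞]
  [-4, 0, ∞, ∞]
  [-7, -3, 0, 6]
  [-13, -9, ∞, 0]
Answer: G* = [[0, ∞, ∞, ∞], [-4, 0, ∞, ∞], [-7, -3, 0, 6], [-13, -9, ∞, 0]]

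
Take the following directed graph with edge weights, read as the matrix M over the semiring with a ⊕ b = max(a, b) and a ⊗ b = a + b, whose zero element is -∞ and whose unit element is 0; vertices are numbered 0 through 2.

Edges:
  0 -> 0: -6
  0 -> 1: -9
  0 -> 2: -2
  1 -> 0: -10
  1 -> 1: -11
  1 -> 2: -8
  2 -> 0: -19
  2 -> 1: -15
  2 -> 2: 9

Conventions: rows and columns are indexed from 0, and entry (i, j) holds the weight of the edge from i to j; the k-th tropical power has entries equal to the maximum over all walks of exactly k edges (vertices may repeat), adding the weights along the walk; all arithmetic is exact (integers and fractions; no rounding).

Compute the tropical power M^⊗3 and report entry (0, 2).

M^⊗2:
  [-12, -15, 7]
  [-16, -19, 1]
  [-10, -6, 18]
M^⊗3:
  [-12, -8, 16]
  [-18, -14, 10]
  [-1, 3, 27]
Key observation: the optimum is the walk 0->2->2->2, with weight (-2) + 9 + 9 = 16.
Optimal value attained by: walk 0->2->2->2.
Answer: (M^⊗3)[0][2] = 16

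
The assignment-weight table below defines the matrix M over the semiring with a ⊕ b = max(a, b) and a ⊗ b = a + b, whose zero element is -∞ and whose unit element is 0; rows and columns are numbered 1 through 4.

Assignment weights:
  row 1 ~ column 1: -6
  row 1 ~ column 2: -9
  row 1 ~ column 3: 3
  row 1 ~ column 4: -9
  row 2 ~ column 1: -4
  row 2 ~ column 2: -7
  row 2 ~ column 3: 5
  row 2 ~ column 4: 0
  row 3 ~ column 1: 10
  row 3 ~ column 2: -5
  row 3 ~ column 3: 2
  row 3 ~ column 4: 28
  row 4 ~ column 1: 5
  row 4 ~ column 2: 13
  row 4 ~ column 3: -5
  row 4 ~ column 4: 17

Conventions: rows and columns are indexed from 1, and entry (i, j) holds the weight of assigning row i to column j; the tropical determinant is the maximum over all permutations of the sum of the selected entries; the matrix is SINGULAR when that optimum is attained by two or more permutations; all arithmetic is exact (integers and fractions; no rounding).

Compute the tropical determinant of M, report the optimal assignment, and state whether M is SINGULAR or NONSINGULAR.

σ = (1, 2, 3, 4): (-6) + (-7) + 2 + 17 = 6
σ = (1, 2, 4, 3): (-6) + (-7) + 28 + (-5) = 10
σ = (1, 3, 2, 4): (-6) + 5 + (-5) + 17 = 11
σ = (1, 3, 4, 2): (-6) + 5 + 28 + 13 = 40
σ = (1, 4, 2, 3): (-6) + 0 + (-5) + (-5) = -16
σ = (1, 4, 3, 2): (-6) + 0 + 2 + 13 = 9
σ = (2, 1, 3, 4): (-9) + (-4) + 2 + 17 = 6
σ = (2, 1, 4, 3): (-9) + (-4) + 28 + (-5) = 10
σ = (2, 3, 1, 4): (-9) + 5 + 10 + 17 = 23
σ = (2, 3, 4, 1): (-9) + 5 + 28 + 5 = 29
σ = (2, 4, 1, 3): (-9) + 0 + 10 + (-5) = -4
σ = (2, 4, 3, 1): (-9) + 0 + 2 + 5 = -2
σ = (3, 1, 2, 4): 3 + (-4) + (-5) + 17 = 11
σ = (3, 1, 4, 2): 3 + (-4) + 28 + 13 = 40
σ = (3, 2, 1, 4): 3 + (-7) + 10 + 17 = 23
σ = (3, 2, 4, 1): 3 + (-7) + 28 + 5 = 29
σ = (3, 4, 1, 2): 3 + 0 + 10 + 13 = 26
σ = (3, 4, 2, 1): 3 + 0 + (-5) + 5 = 3
σ = (4, 1, 2, 3): (-9) + (-4) + (-5) + (-5) = -23
σ = (4, 1, 3, 2): (-9) + (-4) + 2 + 13 = 2
σ = (4, 2, 1, 3): (-9) + (-7) + 10 + (-5) = -11
σ = (4, 2, 3, 1): (-9) + (-7) + 2 + 5 = -9
σ = (4, 3, 1, 2): (-9) + 5 + 10 + 13 = 19
σ = (4, 3, 2, 1): (-9) + 5 + (-5) + 5 = -4
Optimal value attained by: σ = (1, 3, 4, 2).
Answer: det⊕(M) = 40; verdict: SINGULAR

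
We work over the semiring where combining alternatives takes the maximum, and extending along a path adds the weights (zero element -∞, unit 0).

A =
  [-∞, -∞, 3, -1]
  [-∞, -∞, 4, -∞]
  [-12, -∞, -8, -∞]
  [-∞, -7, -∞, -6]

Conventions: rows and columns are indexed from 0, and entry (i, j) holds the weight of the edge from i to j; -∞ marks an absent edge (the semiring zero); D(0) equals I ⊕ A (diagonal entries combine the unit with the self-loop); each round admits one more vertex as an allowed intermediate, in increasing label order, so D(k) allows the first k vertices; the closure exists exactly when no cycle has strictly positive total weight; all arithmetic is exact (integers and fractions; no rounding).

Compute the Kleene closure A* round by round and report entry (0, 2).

D(0):
  [0, -∞, 3, -1]
  [-∞, 0, 4, -∞]
  [-12, -∞, 0, -∞]
  [-∞, -7, -∞, 0]
D(1):
  [0, -∞, 3, -1]
  [-∞, 0, 4, -∞]
  [-12, -∞, 0, -13]
  [-∞, -7, -∞, 0]
D(2):
  [0, -∞, 3, -1]
  [-∞, 0, 4, -∞]
  [-12, -∞, 0, -13]
  [-∞, -7, -3, 0]
D(3):
  [0, -∞, 3, -1]
  [-8, 0, 4, -9]
  [-12, -∞, 0, -13]
  [-15, -7, -3, 0]
D(4):
  [0, -8, 3, -1]
  [-8, 0, 4, -9]
  [-12, -20, 0, -13]
  [-15, -7, -3, 0]
Answer: A*[0][2] = 3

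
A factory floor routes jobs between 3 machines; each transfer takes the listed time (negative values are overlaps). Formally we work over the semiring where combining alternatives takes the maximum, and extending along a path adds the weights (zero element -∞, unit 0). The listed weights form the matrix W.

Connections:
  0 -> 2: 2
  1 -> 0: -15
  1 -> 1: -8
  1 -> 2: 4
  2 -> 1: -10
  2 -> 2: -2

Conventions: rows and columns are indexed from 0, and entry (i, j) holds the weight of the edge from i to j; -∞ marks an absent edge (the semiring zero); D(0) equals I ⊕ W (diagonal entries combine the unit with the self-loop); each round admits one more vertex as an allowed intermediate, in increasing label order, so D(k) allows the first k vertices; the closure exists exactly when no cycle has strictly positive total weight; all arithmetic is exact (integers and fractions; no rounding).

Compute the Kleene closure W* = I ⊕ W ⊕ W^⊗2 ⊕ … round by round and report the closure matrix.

D(0):
  [0, -∞, 2]
  [-15, 0, 4]
  [-∞, -10, 0]
D(1):
  [0, -∞, 2]
  [-15, 0, 4]
  [-∞, -10, 0]
D(2):
  [0, -∞, 2]
  [-15, 0, 4]
  [-25, -10, 0]
D(3):
  [0, -8, 2]
  [-15, 0, 4]
  [-25, -10, 0]
Answer: W* = [[0, -8, 2], [-15, 0, 4], [-25, -10, 0]]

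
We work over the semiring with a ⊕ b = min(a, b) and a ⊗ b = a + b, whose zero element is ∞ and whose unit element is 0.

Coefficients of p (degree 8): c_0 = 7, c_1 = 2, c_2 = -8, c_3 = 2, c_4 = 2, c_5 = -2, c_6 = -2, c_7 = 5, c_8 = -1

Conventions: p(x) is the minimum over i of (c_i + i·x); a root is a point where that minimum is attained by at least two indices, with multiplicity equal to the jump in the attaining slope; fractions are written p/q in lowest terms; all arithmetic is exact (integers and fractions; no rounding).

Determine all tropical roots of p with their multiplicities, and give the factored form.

hull edge (i=0, c=7) to (i=2, c=-8): slope -15/2, span 2
hull edge (i=2, c=-8) to (i=8, c=-1): slope 7/6, span 6
Factored form: p(x) = -1 ⊗ (x ⊕ (-7/6)) ⊗ (x ⊕ (-7/6)) ⊗ (x ⊕ (-7/6)) ⊗ (x ⊕ (-7/6)) ⊗ (x ⊕ (-7/6)) ⊗ (x ⊕ (-7/6)) ⊗ (x ⊕ 15/2) ⊗ (x ⊕ 15/2)
Answer: roots = -7/6 (mult 6), 15/2 (mult 2)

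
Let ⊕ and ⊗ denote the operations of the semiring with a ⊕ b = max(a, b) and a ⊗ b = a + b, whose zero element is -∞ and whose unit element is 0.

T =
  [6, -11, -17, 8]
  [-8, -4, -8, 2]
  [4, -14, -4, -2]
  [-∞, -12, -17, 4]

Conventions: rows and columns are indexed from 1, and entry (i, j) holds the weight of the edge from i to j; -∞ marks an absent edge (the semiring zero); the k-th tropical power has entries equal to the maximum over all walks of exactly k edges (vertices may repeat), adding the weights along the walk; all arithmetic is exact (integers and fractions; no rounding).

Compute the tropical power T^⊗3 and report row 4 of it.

T^⊗2:
  [12, -4, -9, 14]
  [-2, -8, -12, 6]
  [10, -7, -8, 12]
  [-13, -8, -13, 8]
T^⊗3:
  [18, 2, -3, 20]
  [4, -6, -11, 10]
  [16, 0, -5, 18]
  [-7, -4, -9, 12]
Answer: row 4 of T^⊗3 = [-7, -4, -9, 12]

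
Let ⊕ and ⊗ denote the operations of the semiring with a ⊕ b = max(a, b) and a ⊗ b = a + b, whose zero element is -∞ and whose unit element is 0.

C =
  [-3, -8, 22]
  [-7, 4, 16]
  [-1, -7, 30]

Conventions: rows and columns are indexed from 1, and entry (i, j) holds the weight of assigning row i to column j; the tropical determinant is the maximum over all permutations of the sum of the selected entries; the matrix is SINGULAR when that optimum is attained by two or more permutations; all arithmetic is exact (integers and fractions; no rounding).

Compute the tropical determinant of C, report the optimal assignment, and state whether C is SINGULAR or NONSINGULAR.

σ = (1, 2, 3): (-3) + 4 + 30 = 31
σ = (1, 3, 2): (-3) + 16 + (-7) = 6
σ = (2, 1, 3): (-8) + (-7) + 30 = 15
σ = (2, 3, 1): (-8) + 16 + (-1) = 7
σ = (3, 1, 2): 22 + (-7) + (-7) = 8
σ = (3, 2, 1): 22 + 4 + (-1) = 25
Optimal value attained by: σ = (1, 2, 3).
Answer: det⊕(C) = 31; verdict: NONSINGULAR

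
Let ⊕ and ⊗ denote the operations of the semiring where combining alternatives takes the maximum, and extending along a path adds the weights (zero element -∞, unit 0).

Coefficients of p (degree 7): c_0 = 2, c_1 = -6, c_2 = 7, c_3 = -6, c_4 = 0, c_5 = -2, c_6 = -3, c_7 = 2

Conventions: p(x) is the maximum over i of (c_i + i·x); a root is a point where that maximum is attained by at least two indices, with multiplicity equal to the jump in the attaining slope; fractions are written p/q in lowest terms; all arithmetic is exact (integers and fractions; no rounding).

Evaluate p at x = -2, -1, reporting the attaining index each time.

p(-2) = max(2+0·(-2)=2, -6+1·(-2)=-8, 7+2·(-2)=3, -6+3·(-2)=-12, 0+4·(-2)=-8, -2+5·(-2)=-12, -3+6·(-2)=-15, 2+7·(-2)=-12) = 3 (attained by i=2)
p(-1) = max(2+0·(-1)=2, -6+1·(-1)=-7, 7+2·(-1)=5, -6+3·(-1)=-9, 0+4·(-1)=-4, -2+5·(-1)=-7, -3+6·(-1)=-9, 2+7·(-1)=-5) = 5 (attained by i=2)
Answer: p(-2) = 3; p(-1) = 5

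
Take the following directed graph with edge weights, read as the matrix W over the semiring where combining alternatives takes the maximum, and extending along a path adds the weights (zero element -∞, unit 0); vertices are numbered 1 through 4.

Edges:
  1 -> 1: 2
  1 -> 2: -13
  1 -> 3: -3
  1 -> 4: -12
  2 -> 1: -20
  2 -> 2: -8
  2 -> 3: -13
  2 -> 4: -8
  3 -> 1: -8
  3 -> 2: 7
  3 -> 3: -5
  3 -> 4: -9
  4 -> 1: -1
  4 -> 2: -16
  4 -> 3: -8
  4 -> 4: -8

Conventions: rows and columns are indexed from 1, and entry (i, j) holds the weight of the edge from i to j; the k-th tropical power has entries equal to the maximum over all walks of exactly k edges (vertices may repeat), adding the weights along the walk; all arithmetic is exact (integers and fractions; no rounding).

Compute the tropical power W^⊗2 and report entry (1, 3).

W^⊗2:
  [4, 4, -1, -10]
  [-9, -6, -16, -16]
  [-6, 2, -6, -1]
  [1, -1, -4, -13]
Key observation: the optimum is the walk 1->1->3, with weight 2 + (-3) = -1.
Optimal value attained by: walk 1->1->3.
Answer: (W^⊗2)[1][3] = -1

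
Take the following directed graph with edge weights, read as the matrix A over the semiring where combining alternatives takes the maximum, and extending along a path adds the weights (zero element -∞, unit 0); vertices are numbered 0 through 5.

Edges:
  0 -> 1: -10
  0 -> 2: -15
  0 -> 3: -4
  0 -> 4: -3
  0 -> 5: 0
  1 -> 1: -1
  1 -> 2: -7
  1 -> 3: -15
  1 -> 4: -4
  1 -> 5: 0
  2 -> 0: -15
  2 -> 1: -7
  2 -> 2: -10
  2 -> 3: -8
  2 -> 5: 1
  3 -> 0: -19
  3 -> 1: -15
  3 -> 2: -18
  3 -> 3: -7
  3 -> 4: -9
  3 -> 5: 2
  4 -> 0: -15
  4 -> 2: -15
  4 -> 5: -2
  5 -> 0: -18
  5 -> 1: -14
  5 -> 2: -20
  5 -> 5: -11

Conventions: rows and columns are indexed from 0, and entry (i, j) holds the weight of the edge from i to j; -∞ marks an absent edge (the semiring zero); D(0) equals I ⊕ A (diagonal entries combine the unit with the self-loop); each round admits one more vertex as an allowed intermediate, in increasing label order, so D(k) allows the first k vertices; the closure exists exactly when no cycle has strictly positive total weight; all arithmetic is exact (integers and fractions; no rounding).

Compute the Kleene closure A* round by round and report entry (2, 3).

D(0):
  [0, -10, -15, -4, -3, 0]
  [-∞, 0, -7, -15, -4, 0]
  [-15, -7, 0, -8, -∞, 1]
  [-19, -15, -18, 0, -9, 2]
  [-15, -∞, -15, -∞, 0, -2]
  [-18, -14, -20, -∞, -∞, 0]
D(1):
  [0, -10, -15, -4, -3, 0]
  [-∞, 0, -7, -15, -4, 0]
  [-15, -7, 0, -8, -18, 1]
  [-19, -15, -18, 0, -9, 2]
  [-15, -25, -15, -19, 0, -2]
  [-18, -14, -20, -22, -21, 0]
D(2):
  [0, -10, -15, -4, -3, 0]
  [-∞, 0, -7, -15, -4, 0]
  [-15, -7, 0, -8, -11, 1]
  [-19, -15, -18, 0, -9, 2]
  [-15, -25, -15, -19, 0, -2]
  [-18, -14, -20, -22, -18, 0]
D(3):
  [0, -10, -15, -4, -3, 0]
  [-22, 0, -7, -15, -4, 0]
  [-15, -7, 0, -8, -11, 1]
  [-19, -15, -18, 0, -9, 2]
  [-15, -22, -15, -19, 0, -2]
  [-18, -14, -20, -22, -18, 0]
D(4):
  [0, -10, -15, -4, -3, 0]
  [-22, 0, -7, -15, -4, 0]
  [-15, -7, 0, -8, -11, 1]
  [-19, -15, -18, 0, -9, 2]
  [-15, -22, -15, -19, 0, -2]
  [-18, -14, -20, -22, -18, 0]
D(5):
  [0, -10, -15, -4, -3, 0]
  [-19, 0, -7, -15, -4, 0]
  [-15, -7, 0, -8, -11, 1]
  [-19, -15, -18, 0, -9, 2]
  [-15, -22, -15, -19, 0, -2]
  [-18, -14, -20, -22, -18, 0]
D(6):
  [0, -10, -15, -4, -3, 0]
  [-18, 0, -7, -15, -4, 0]
  [-15, -7, 0, -8, -11, 1]
  [-16, -12, -18, 0, -9, 2]
  [-15, -16, -15, -19, 0, -2]
  [-18, -14, -20, -22, -18, 0]
Answer: A*[2][3] = -8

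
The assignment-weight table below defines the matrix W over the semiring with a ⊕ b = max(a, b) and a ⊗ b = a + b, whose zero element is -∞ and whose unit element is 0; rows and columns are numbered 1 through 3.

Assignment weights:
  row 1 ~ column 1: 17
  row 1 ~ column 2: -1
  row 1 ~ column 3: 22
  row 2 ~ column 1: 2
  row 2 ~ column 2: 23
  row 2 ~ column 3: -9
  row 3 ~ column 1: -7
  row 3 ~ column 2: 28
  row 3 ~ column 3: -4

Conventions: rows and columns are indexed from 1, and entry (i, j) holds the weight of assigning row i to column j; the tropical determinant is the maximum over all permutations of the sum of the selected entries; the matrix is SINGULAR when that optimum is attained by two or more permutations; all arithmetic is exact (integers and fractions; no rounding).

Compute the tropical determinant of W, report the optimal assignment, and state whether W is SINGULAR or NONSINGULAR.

σ = (1, 2, 3): 17 + 23 + (-4) = 36
σ = (1, 3, 2): 17 + (-9) + 28 = 36
σ = (2, 1, 3): (-1) + 2 + (-4) = -3
σ = (2, 3, 1): (-1) + (-9) + (-7) = -17
σ = (3, 1, 2): 22 + 2 + 28 = 52
σ = (3, 2, 1): 22 + 23 + (-7) = 38
Optimal value attained by: σ = (3, 1, 2).
Answer: det⊕(W) = 52; verdict: NONSINGULAR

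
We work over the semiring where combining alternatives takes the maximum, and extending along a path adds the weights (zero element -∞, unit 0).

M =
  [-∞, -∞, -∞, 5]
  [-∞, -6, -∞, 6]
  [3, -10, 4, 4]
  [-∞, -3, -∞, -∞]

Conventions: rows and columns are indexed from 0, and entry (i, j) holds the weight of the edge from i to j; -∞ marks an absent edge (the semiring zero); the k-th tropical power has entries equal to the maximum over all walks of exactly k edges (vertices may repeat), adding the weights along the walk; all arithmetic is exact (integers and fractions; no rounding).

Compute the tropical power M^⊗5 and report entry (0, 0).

M^⊗2:
  [-∞, 2, -∞, -∞]
  [-∞, 3, -∞, 0]
  [7, 1, 8, 8]
  [-∞, -9, -∞, 3]
M^⊗3:
  [-∞, -4, -∞, 8]
  [-∞, -3, -∞, 9]
  [11, 5, 12, 12]
  [-∞, 0, -∞, -3]
M^⊗4:
  [-∞, 5, -∞, 2]
  [-∞, 6, -∞, 3]
  [15, 9, 16, 16]
  [-∞, -6, -∞, 6]
M^⊗5:
  [-∞, -1, -∞, 11]
  [-∞, 0, -∞, 12]
  [19, 13, 20, 20]
  [-∞, 3, -∞, 0]
Key observation: no walk of exactly 5 edges connects these vertices, so the entry is the semiring zero.
Answer: (M^⊗5)[0][0] = -∞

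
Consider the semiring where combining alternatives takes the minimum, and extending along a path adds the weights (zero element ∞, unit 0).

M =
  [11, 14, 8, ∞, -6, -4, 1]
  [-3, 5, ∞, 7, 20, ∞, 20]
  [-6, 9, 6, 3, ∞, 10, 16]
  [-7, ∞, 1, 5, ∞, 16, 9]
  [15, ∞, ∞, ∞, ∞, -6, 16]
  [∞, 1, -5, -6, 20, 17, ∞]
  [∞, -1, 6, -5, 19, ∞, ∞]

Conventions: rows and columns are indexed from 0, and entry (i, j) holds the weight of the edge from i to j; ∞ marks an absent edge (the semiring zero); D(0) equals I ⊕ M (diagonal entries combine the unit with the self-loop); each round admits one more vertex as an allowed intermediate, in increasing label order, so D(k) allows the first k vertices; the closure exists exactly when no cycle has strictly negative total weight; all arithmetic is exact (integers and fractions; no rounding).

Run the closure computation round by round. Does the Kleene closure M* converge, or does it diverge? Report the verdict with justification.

D(0):
  [0, 14, 8, ∞, -6, -4, 1]
  [-3, 0, ∞, 7, 20, ∞, 20]
  [-6, 9, 0, 3, ∞, 10, 16]
  [-7, ∞, 1, 0, ∞, 16, 9]
  [15, ∞, ∞, ∞, 0, -6, 16]
  [∞, 1, -5, -6, 20, 0, ∞]
  [∞, -1, 6, -5, 19, ∞, 0]
D(1):
  [0, 14, 8, ∞, -6, -4, 1]
  [-3, 0, 5, 7, -9, -7, -2]
  [-6, 8, 0, 3, -12, -10, -5]
  [-7, 7, 1, 0, -13, -11, -6]
  [15, 29, 23, ∞, 0, -6, 16]
  [∞, 1, -5, -6, 20, 0, ∞]
  [∞, -1, 6, -5, 19, ∞, 0]
Detection: at round 2, diagonal entry (5, 5) turns strictly negative.
Key observation: the cycle 5->1->0->5 has total weight 1 + (-3) + (-4), which is strictly negative.
Answer: DIVERGES — negative cycle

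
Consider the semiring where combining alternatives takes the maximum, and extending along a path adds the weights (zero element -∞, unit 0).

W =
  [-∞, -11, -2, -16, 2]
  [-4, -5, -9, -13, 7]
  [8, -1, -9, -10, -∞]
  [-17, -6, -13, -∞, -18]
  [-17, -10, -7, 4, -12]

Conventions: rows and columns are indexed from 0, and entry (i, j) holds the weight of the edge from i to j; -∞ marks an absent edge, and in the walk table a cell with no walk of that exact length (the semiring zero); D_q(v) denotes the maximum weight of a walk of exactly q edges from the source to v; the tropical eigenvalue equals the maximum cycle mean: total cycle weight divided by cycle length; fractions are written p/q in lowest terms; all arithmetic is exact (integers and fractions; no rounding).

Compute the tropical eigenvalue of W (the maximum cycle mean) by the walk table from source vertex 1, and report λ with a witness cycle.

q=0: [-∞, 0, -∞, -∞, -∞]
q=1: [-4, -5, -9, -13, 7]
q=2: [-1, -3, 0, 11, 2]
q=3: [8, 5, -2, 6, 4]
q=4: [6, 0, 6, 8, 12]
q=5: [14, 5, 5, 16, 8]
Optimal cycle mean attained by: cycle 0->2->0, total (-2) + 8, length 2.
Answer: λ = 3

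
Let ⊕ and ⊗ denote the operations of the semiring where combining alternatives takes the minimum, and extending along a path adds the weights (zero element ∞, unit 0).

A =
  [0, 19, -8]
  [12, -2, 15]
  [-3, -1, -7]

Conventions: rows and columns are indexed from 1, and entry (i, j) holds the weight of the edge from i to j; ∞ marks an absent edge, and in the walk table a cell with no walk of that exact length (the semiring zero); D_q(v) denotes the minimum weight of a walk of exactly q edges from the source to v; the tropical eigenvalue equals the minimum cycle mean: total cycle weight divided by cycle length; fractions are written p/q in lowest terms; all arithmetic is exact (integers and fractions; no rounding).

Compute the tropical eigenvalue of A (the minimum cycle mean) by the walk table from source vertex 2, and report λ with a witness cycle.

q=0: [∞, 0, ∞]
q=1: [12, -2, 15]
q=2: [10, -4, 4]
q=3: [1, -6, -3]
Optimal cycle mean attained by: cycle 3->3, total (-7), length 1.
Answer: λ = -7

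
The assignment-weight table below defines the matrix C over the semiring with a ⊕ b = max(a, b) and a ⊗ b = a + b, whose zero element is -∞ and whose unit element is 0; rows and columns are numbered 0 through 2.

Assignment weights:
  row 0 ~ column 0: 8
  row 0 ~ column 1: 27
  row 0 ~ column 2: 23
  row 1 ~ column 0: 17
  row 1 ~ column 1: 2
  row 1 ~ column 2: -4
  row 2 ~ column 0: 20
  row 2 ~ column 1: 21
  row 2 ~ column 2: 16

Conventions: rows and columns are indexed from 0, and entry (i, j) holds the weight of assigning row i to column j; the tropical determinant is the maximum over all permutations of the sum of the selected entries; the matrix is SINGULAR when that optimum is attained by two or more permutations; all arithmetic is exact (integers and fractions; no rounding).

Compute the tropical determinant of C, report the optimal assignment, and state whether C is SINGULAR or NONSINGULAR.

σ = (0, 1, 2): 8 + 2 + 16 = 26
σ = (0, 2, 1): 8 + (-4) + 21 = 25
σ = (1, 0, 2): 27 + 17 + 16 = 60
σ = (1, 2, 0): 27 + (-4) + 20 = 43
σ = (2, 0, 1): 23 + 17 + 21 = 61
σ = (2, 1, 0): 23 + 2 + 20 = 45
Optimal value attained by: σ = (2, 0, 1).
Answer: det⊕(C) = 61; verdict: NONSINGULAR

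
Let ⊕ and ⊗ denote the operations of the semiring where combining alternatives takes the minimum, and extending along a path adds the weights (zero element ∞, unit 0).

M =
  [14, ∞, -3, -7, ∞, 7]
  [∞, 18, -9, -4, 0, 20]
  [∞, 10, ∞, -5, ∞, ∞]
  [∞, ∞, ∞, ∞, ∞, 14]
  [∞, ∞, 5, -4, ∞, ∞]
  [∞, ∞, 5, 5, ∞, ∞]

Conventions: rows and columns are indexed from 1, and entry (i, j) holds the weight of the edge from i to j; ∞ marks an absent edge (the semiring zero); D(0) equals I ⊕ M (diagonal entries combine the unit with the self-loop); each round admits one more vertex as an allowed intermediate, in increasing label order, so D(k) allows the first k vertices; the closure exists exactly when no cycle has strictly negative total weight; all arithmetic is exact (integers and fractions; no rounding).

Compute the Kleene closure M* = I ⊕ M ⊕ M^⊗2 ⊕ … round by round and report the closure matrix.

D(0):
  [0, ∞, -3, -7, ∞, 7]
  [∞, 0, -9, -4, 0, 20]
  [∞, 10, 0, -5, ∞, ∞]
  [∞, ∞, ∞, 0, ∞, 14]
  [∞, ∞, 5, -4, 0, ∞]
  [∞, ∞, 5, 5, ∞, 0]
D(1):
  [0, ∞, -3, -7, ∞, 7]
  [∞, 0, -9, -4, 0, 20]
  [∞, 10, 0, -5, ∞, ∞]
  [∞, ∞, ∞, 0, ∞, 14]
  [∞, ∞, 5, -4, 0, ∞]
  [∞, ∞, 5, 5, ∞, 0]
D(2):
  [0, ∞, -3, -7, ∞, 7]
  [∞, 0, -9, -4, 0, 20]
  [∞, 10, 0, -5, 10, 30]
  [∞, ∞, ∞, 0, ∞, 14]
  [∞, ∞, 5, -4, 0, ∞]
  [∞, ∞, 5, 5, ∞, 0]
D(3):
  [0, 7, -3, -8, 7, 7]
  [∞, 0, -9, -14, 0, 20]
  [∞, 10, 0, -5, 10, 30]
  [∞, ∞, ∞, 0, ∞, 14]
  [∞, 15, 5, -4, 0, 35]
  [∞, 15, 5, 0, 15, 0]
D(4):
  [0, 7, -3, -8, 7, 6]
  [∞, 0, -9, -14, 0, 0]
  [∞, 10, 0, -5, 10, 9]
  [∞, ∞, ∞, 0, ∞, 14]
  [∞, 15, 5, -4, 0, 10]
  [∞, 15, 5, 0, 15, 0]
D(5):
  [0, 7, -3, -8, 7, 6]
  [∞, 0, -9, -14, 0, 0]
  [∞, 10, 0, -5, 10, 9]
  [∞, ∞, ∞, 0, ∞, 14]
  [∞, 15, 5, -4, 0, 10]
  [∞, 15, 5, 0, 15, 0]
D(6):
  [0, 7, -3, -8, 7, 6]
  [∞, 0, -9, -14, 0, 0]
  [∞, 10, 0, -5, 10, 9]
  [∞, 29, 19, 0, 29, 14]
  [∞, 15, 5, -4, 0, 10]
  [∞, 15, 5, 0, 15, 0]
Answer: M* = [[0, 7, -3, -8, 7, 6], [∞, 0, -9, -14, 0, 0], [∞, 10, 0, -5, 10, 9], [∞, 29, 19, 0, 29, 14], [∞, 15, 5, -4, 0, 10], [∞, 15, 5, 0, 15, 0]]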